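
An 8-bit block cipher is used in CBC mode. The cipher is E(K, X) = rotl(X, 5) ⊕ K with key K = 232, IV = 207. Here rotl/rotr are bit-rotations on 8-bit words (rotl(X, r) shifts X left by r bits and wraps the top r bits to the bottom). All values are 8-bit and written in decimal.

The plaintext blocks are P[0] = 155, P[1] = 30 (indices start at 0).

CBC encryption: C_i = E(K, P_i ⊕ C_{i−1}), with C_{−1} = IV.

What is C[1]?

C[1] = 103

C[0]: P[0] ⊕ 207 = 84; E(K, 84) = 98.
C[1]: P[1] ⊕ 98 = 124; E(K, 124) = 103.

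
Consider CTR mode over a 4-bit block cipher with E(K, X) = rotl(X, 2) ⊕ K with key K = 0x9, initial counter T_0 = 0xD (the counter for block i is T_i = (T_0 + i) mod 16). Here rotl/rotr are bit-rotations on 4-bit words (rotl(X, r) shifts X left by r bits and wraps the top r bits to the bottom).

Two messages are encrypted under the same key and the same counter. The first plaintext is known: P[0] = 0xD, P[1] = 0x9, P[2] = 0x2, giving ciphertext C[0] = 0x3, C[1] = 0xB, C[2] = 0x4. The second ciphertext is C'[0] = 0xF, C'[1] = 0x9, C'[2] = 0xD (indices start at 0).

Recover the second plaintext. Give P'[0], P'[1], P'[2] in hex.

P'[0] = 0x1, P'[1] = 0xB, P'[2] = 0xB

In CTR with a reused counter, both messages share the same keystream S_i, so C_i ⊕ C'_i = P_i ⊕ P'_i and thus P'_i = P_i ⊕ C_i ⊕ C'_i.
P'[0]: 0xD ⊕ 0x3 ⊕ 0xF = 0x1.
P'[1]: 0x9 ⊕ 0xB ⊕ 0x9 = 0xB.
P'[2]: 0x2 ⊕ 0x4 ⊕ 0xD = 0xB.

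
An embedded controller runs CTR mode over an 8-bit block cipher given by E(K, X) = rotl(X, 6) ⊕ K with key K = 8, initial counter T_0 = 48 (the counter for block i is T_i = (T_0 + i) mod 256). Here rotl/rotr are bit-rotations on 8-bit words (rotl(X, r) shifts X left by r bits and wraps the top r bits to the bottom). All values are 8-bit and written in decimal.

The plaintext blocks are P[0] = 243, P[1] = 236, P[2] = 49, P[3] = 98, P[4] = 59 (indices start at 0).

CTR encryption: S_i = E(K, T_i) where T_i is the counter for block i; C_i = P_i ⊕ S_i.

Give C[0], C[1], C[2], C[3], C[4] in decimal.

C[0] = 247, C[1] = 168, C[2] = 181, C[3] = 166, C[4] = 62

C[0]: T = 48, S = E(K, T) = 4; 243 ⊕ 4 = 247.
C[1]: T = 49, S = E(K, T) = 68; 236 ⊕ 68 = 168.
C[2]: T = 50, S = E(K, T) = 132; 49 ⊕ 132 = 181.
C[3]: T = 51, S = E(K, T) = 196; 98 ⊕ 196 = 166.
C[4]: T = 52, S = E(K, T) = 5; 59 ⊕ 5 = 62.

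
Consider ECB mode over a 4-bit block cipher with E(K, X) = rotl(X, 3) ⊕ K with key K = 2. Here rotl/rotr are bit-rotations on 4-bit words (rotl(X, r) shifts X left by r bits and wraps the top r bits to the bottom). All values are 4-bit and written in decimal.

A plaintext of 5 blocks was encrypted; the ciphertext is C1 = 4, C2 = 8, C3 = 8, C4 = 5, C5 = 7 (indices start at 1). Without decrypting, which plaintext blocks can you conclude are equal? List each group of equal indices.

P2 = P3

ECB encrypts each block independently with the same key, so equal ciphertext blocks imply equal plaintext blocks.
C2 = C3 = 8, so P2 = P3.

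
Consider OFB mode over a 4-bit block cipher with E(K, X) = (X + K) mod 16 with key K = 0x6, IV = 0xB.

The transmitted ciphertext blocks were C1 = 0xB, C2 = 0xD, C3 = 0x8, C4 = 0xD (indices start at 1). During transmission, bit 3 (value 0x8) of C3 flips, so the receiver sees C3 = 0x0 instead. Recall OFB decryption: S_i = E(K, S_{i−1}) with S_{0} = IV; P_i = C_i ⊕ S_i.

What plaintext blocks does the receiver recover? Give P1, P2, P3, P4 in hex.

P1 = 0xA, P2 = 0xA, P3 = 0xD, P4 = 0xE

Only C3 changed, to 0x0. In OFB, a change in C_i flips the same bit in P_i only; the keystream is unaffected. Decrypting the received ciphertext:
P1: S = E(K, 0xB) = 0x1; 0xB ⊕ 0x1 = 0xA.
P2: S = E(K, 0x1) = 0x7; 0xD ⊕ 0x7 = 0xA.
P3: S = E(K, 0x7) = 0xD; 0x0 ⊕ 0xD = 0xD.
P4: S = E(K, 0xD) = 0x3; 0xD ⊕ 0x3 = 0xE.
Blocks that differ from the original plaintext: P3.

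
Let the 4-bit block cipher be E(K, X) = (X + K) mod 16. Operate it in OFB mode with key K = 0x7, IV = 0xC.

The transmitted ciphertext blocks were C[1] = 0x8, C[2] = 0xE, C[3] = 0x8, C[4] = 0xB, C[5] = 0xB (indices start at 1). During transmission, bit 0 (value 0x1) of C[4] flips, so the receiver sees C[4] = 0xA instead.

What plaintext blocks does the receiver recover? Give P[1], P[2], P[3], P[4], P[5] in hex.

P[1] = 0xB, P[2] = 0x4, P[3] = 0x9, P[4] = 0x2, P[5] = 0x4

OFB decryption: S_i = E(K, S_{i−1}) with S_{0} = IV; P_i = C_i ⊕ S_i.
Only C[4] changed, to 0xA. In OFB, a change in C_i flips the same bit in P_i only; the keystream is unaffected. Decrypting the received ciphertext:
P[1]: S = E(K, 0xC) = 0x3; 0x8 ⊕ 0x3 = 0xB.
P[2]: S = E(K, 0x3) = 0xA; 0xE ⊕ 0xA = 0x4.
P[3]: S = E(K, 0xA) = 0x1; 0x8 ⊕ 0x1 = 0x9.
P[4]: S = E(K, 0x1) = 0x8; 0xA ⊕ 0x8 = 0x2.
P[5]: S = E(K, 0x8) = 0xF; 0xB ⊕ 0xF = 0x4.
Blocks that differ from the original plaintext: P[4].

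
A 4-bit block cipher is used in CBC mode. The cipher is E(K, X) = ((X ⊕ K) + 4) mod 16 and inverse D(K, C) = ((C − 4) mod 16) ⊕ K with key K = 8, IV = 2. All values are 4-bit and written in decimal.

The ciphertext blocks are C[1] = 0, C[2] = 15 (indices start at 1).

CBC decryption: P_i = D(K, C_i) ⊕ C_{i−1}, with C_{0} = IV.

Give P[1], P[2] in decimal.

P[1] = 6, P[2] = 3

P[1]: D(K, 0) = 4; 4 ⊕ 2 = 6.
P[2]: D(K, 15) = 3; 3 ⊕ 0 = 3.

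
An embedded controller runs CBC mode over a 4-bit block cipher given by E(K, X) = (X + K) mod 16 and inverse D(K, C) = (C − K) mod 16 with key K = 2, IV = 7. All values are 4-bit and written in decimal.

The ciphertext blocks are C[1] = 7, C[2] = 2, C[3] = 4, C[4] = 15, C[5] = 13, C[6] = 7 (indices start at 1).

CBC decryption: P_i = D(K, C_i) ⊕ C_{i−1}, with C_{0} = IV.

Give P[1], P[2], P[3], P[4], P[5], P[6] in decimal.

P[1]: D(K, 7) = 5; 5 ⊕ 7 = 2.
P[2]: D(K, 2) = 0; 0 ⊕ 7 = 7.
P[3]: D(K, 4) = 2; 2 ⊕ 2 = 0.
P[4]: D(K, 15) = 13; 13 ⊕ 4 = 9.
P[5]: D(K, 13) = 11; 11 ⊕ 15 = 4.
P[6]: D(K, 7) = 5; 5 ⊕ 13 = 8.

P[1] = 2, P[2] = 7, P[3] = 0, P[4] = 9, P[5] = 4, P[6] = 8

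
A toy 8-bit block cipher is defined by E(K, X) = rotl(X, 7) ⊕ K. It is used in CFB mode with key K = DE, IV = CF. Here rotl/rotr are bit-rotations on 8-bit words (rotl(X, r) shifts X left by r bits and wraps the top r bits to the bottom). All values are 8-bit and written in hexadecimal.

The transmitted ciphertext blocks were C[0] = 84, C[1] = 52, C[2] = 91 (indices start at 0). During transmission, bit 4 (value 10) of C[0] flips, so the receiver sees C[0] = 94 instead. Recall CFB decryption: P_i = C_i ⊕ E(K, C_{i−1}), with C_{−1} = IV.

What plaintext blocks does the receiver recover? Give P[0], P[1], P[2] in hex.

P[0] = AD, P[1] = C6, P[2] = 66

Only C[0] changed, to 94. In CFB, a change in C_i flips the same bit in P_i and garbles P_{i+1}. Decrypting the received ciphertext:
P[0]: E(K, CF) = 39; 94 ⊕ 39 = AD.
P[1]: E(K, 94) = 94; 52 ⊕ 94 = C6.
P[2]: E(K, 52) = F7; 91 ⊕ F7 = 66.
Blocks that differ from the original plaintext: P[0], P[1].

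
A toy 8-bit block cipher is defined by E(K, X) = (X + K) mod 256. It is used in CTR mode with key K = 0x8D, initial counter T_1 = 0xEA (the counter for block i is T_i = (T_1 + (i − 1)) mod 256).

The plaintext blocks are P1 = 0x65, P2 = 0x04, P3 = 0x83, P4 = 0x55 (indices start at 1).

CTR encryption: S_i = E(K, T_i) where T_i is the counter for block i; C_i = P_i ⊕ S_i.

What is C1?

C1: T = 0xEA, S = E(K, T) = 0x77; 0x65 ⊕ 0x77 = 0x12.

C1 = 0x12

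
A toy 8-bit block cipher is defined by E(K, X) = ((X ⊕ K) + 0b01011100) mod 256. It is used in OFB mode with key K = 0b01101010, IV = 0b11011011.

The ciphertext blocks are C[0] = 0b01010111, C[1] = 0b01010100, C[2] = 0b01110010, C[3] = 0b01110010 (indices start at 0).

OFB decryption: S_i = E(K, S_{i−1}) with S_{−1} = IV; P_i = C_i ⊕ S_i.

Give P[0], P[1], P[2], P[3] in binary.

P[0] = 0b01011010, P[1] = 0b10010111, P[2] = 0b01110111, P[3] = 0b10111001

P[0]: S = E(K, 0b11011011) = 0b00001101; 0b01010111 ⊕ 0b00001101 = 0b01011010.
P[1]: S = E(K, 0b00001101) = 0b11000011; 0b01010100 ⊕ 0b11000011 = 0b10010111.
P[2]: S = E(K, 0b11000011) = 0b00000101; 0b01110010 ⊕ 0b00000101 = 0b01110111.
P[3]: S = E(K, 0b00000101) = 0b11001011; 0b01110010 ⊕ 0b11001011 = 0b10111001.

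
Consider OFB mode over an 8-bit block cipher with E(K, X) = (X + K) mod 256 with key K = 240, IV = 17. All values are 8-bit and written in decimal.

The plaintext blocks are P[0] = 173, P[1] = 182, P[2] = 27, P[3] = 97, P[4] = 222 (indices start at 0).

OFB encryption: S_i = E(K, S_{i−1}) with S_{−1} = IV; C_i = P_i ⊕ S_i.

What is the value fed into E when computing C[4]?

C[0]: S = E(K, 17) = 1; 173 ⊕ 1 = 172.
C[1]: S = E(K, 1) = 241; 182 ⊕ 241 = 71.
C[2]: S = E(K, 241) = 225; 27 ⊕ 225 = 250.
C[3]: S = E(K, 225) = 209; 97 ⊕ 209 = 176.
C[4]: S = E(K, 209) = 193; 222 ⊕ 193 = 31.
So the input to E for block [4] is 209.

209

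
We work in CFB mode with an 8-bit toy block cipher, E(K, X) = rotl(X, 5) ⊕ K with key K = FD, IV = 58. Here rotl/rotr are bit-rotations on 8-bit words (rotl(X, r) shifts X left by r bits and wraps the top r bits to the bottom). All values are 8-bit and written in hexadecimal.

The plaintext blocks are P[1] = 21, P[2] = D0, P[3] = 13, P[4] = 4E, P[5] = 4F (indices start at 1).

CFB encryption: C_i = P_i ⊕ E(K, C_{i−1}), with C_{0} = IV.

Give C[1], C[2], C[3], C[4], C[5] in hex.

C[1] = D7, C[2] = D7, C[3] = 14, C[4] = 31, C[5] = 94

C[1]: E(K, 58) = F6; 21 ⊕ F6 = D7.
C[2]: E(K, D7) = 07; D0 ⊕ 07 = D7.
C[3]: E(K, D7) = 07; 13 ⊕ 07 = 14.
C[4]: E(K, 14) = 7F; 4E ⊕ 7F = 31.
C[5]: E(K, 31) = DB; 4F ⊕ DB = 94.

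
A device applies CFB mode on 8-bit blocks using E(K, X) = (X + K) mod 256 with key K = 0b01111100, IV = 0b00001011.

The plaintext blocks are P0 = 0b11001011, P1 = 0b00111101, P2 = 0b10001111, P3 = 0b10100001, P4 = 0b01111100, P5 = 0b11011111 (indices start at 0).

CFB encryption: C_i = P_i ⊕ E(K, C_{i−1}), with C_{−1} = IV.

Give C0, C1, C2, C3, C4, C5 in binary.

C0: E(K, 0b00001011) = 0b10000111; 0b11001011 ⊕ 0b10000111 = 0b01001100.
C1: E(K, 0b01001100) = 0b11001000; 0b00111101 ⊕ 0b11001000 = 0b11110101.
C2: E(K, 0b11110101) = 0b01110001; 0b10001111 ⊕ 0b01110001 = 0b11111110.
C3: E(K, 0b11111110) = 0b01111010; 0b10100001 ⊕ 0b01111010 = 0b11011011.
C4: E(K, 0b11011011) = 0b01010111; 0b01111100 ⊕ 0b01010111 = 0b00101011.
C5: E(K, 0b00101011) = 0b10100111; 0b11011111 ⊕ 0b10100111 = 0b01111000.

C0 = 0b01001100, C1 = 0b11110101, C2 = 0b11111110, C3 = 0b11011011, C4 = 0b00101011, C5 = 0b01111000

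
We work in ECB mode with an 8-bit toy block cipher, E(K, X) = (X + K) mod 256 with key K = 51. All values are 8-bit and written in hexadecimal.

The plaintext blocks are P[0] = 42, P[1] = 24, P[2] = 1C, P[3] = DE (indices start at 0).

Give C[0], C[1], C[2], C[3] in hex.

ECB encryption: C_i = E(K, P_i).
C[0]: E(K, 42) = 93.
C[1]: E(K, 24) = 75.
C[2]: E(K, 1C) = 6D.
C[3]: E(K, DE) = 2F.

C[0] = 93, C[1] = 75, C[2] = 6D, C[3] = 2F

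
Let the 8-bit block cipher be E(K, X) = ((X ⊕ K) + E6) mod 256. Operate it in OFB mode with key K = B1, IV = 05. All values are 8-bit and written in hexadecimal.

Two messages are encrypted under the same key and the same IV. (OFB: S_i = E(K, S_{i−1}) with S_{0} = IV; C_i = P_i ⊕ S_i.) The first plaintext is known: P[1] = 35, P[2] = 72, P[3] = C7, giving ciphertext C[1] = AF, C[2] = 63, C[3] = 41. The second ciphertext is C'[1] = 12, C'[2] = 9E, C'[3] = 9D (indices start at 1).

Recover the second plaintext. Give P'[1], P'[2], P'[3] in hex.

P'[1] = 88, P'[2] = 8F, P'[3] = 1B

In OFB with a reused IV, both messages share the same keystream S_i, so C_i ⊕ C'_i = P_i ⊕ P'_i and thus P'_i = P_i ⊕ C_i ⊕ C'_i.
P'[1]: 35 ⊕ AF ⊕ 12 = 88.
P'[2]: 72 ⊕ 63 ⊕ 9E = 8F.
P'[3]: C7 ⊕ 41 ⊕ 9D = 1B.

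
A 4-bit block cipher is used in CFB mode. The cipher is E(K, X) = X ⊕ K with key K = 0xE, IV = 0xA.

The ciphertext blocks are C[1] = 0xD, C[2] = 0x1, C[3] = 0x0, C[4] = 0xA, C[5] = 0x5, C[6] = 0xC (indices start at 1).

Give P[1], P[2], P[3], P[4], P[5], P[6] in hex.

P[1] = 0x9, P[2] = 0x2, P[3] = 0xF, P[4] = 0x4, P[5] = 0x1, P[6] = 0x7

CFB decryption: P_i = C_i ⊕ E(K, C_{i−1}), with C_{0} = IV.
P[1]: E(K, 0xA) = 0x4; 0xD ⊕ 0x4 = 0x9.
P[2]: E(K, 0xD) = 0x3; 0x1 ⊕ 0x3 = 0x2.
P[3]: E(K, 0x1) = 0xF; 0x0 ⊕ 0xF = 0xF.
P[4]: E(K, 0x0) = 0xE; 0xA ⊕ 0xE = 0x4.
P[5]: E(K, 0xA) = 0x4; 0x5 ⊕ 0x4 = 0x1.
P[6]: E(K, 0x5) = 0xB; 0xC ⊕ 0xB = 0x7.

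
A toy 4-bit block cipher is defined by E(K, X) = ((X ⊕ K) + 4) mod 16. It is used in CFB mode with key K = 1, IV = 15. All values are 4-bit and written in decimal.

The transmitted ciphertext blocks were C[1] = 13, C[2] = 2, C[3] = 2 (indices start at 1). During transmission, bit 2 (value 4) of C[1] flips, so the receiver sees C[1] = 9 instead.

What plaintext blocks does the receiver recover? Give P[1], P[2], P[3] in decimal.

CFB decryption: P_i = C_i ⊕ E(K, C_{i−1}), with C_{0} = IV.
Only C[1] changed, to 9. In CFB, a change in C_i flips the same bit in P_i and garbles P_{i+1}. Decrypting the received ciphertext:
P[1]: E(K, 15) = 2; 9 ⊕ 2 = 11.
P[2]: E(K, 9) = 12; 2 ⊕ 12 = 14.
P[3]: E(K, 2) = 7; 2 ⊕ 7 = 5.
Blocks that differ from the original plaintext: P[1], P[2].

P[1] = 11, P[2] = 14, P[3] = 5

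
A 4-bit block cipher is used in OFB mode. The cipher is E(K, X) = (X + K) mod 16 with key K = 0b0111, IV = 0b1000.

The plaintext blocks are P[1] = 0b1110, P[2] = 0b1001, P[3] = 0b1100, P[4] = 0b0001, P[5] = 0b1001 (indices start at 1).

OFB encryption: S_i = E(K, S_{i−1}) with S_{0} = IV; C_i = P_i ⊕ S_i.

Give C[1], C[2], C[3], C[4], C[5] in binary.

C[1]: S = E(K, 0b1000) = 0b1111; 0b1110 ⊕ 0b1111 = 0b0001.
C[2]: S = E(K, 0b1111) = 0b0110; 0b1001 ⊕ 0b0110 = 0b1111.
C[3]: S = E(K, 0b0110) = 0b1101; 0b1100 ⊕ 0b1101 = 0b0001.
C[4]: S = E(K, 0b1101) = 0b0100; 0b0001 ⊕ 0b0100 = 0b0101.
C[5]: S = E(K, 0b0100) = 0b1011; 0b1001 ⊕ 0b1011 = 0b0010.

C[1] = 0b0001, C[2] = 0b1111, C[3] = 0b0001, C[4] = 0b0101, C[5] = 0b0010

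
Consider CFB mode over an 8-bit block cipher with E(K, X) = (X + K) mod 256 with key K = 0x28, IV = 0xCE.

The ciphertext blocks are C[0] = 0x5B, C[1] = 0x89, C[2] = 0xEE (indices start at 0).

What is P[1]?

CFB decryption: P_i = C_i ⊕ E(K, C_{i−1}), with C_{−1} = IV.
P[1]: E(K, 0x5B) = 0x83; 0x89 ⊕ 0x83 = 0x0A.

P[1] = 0x0A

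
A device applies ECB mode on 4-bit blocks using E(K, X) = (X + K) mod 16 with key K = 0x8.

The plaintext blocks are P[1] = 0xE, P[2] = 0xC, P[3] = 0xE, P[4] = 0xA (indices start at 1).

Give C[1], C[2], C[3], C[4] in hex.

C[1] = 0x6, C[2] = 0x4, C[3] = 0x6, C[4] = 0x2

ECB encryption: C_i = E(K, P_i).
C[1]: E(K, 0xE) = 0x6.
C[2]: E(K, 0xC) = 0x4.
C[3]: E(K, 0xE) = 0x6.
C[4]: E(K, 0xA) = 0x2.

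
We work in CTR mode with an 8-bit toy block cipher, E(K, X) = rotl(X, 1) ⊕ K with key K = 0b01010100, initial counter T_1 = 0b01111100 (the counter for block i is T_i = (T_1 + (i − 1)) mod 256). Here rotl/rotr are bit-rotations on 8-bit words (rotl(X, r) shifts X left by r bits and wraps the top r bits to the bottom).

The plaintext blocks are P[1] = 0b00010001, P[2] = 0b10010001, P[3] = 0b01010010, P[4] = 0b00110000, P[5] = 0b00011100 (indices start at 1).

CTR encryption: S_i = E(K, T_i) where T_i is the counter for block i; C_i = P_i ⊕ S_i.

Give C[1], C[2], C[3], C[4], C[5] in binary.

C[1]: T = 0b01111100, S = E(K, T) = 0b10101100; 0b00010001 ⊕ 0b10101100 = 0b10111101.
C[2]: T = 0b01111101, S = E(K, T) = 0b10101110; 0b10010001 ⊕ 0b10101110 = 0b00111111.
C[3]: T = 0b01111110, S = E(K, T) = 0b10101000; 0b01010010 ⊕ 0b10101000 = 0b11111010.
C[4]: T = 0b01111111, S = E(K, T) = 0b10101010; 0b00110000 ⊕ 0b10101010 = 0b10011010.
C[5]: T = 0b10000000, S = E(K, T) = 0b01010101; 0b00011100 ⊕ 0b01010101 = 0b01001001.

C[1] = 0b10111101, C[2] = 0b00111111, C[3] = 0b11111010, C[4] = 0b10011010, C[5] = 0b01001001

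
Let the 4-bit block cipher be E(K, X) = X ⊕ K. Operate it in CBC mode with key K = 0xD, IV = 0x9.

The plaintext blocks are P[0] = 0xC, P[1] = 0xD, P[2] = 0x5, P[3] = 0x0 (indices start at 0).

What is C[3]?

CBC encryption: C_i = E(K, P_i ⊕ C_{i−1}), with C_{−1} = IV.
C[0]: P[0] ⊕ 0x9 = 0x5; E(K, 0x5) = 0x8.
C[1]: P[1] ⊕ 0x8 = 0x5; E(K, 0x5) = 0x8.
C[2]: P[2] ⊕ 0x8 = 0xD; E(K, 0xD) = 0x0.
C[3]: P[3] ⊕ 0x0 = 0x0; E(K, 0x0) = 0xD.

C[3] = 0xD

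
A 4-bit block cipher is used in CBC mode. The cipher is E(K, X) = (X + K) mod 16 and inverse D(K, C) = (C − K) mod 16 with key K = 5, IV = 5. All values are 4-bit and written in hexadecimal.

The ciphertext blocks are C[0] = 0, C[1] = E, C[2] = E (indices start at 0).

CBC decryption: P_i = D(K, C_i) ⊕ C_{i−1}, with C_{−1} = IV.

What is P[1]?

P[1] = 9

P[1]: D(K, E) = 9; 9 ⊕ 0 = 9.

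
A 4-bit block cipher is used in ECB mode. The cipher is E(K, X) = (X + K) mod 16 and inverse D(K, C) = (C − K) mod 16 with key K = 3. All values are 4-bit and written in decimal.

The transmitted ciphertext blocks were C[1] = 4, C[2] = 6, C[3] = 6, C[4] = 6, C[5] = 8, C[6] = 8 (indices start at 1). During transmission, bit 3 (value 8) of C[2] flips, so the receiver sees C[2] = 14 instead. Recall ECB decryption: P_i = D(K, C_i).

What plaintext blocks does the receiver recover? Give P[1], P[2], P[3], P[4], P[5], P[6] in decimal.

P[1] = 1, P[2] = 11, P[3] = 3, P[4] = 3, P[5] = 5, P[6] = 5

Only C[2] changed, to 14. In ECB, a change in C_i affects only P_i. Decrypting the received ciphertext:
P[1]: D(K, 4) = 1.
P[2]: D(K, 14) = 11.
P[3]: D(K, 6) = 3.
P[4]: D(K, 6) = 3.
P[5]: D(K, 8) = 5.
P[6]: D(K, 8) = 5.
Blocks that differ from the original plaintext: P[2].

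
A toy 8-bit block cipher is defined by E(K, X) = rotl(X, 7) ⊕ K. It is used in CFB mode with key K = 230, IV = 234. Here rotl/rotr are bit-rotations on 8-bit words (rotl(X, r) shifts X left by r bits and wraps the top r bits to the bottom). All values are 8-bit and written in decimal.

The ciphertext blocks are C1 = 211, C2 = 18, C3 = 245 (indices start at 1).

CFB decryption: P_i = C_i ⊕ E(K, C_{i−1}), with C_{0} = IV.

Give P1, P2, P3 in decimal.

P1: E(K, 234) = 147; 211 ⊕ 147 = 64.
P2: E(K, 211) = 15; 18 ⊕ 15 = 29.
P3: E(K, 18) = 239; 245 ⊕ 239 = 26.

P1 = 64, P2 = 29, P3 = 26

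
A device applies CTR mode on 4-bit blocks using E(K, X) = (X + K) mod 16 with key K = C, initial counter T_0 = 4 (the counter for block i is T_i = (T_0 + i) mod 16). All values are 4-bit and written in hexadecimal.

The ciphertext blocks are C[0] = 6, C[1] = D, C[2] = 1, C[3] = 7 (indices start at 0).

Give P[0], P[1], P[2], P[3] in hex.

P[0] = 6, P[1] = C, P[2] = 3, P[3] = 4

CTR decryption: S_i = E(K, T_i) where T_i is the counter for block i; P_i = C_i ⊕ S_i.
P[0]: T = 4, S = E(K, T) = 0; 6 ⊕ 0 = 6.
P[1]: T = 5, S = E(K, T) = 1; D ⊕ 1 = C.
P[2]: T = 6, S = E(K, T) = 2; 1 ⊕ 2 = 3.
P[3]: T = 7, S = E(K, T) = 3; 7 ⊕ 3 = 4.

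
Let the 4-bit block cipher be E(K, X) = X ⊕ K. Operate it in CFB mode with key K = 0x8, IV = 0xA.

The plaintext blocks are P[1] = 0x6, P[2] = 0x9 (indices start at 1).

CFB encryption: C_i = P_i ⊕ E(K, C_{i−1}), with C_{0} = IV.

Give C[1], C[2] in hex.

C[1]: E(K, 0xA) = 0x2; 0x6 ⊕ 0x2 = 0x4.
C[2]: E(K, 0x4) = 0xC; 0x9 ⊕ 0xC = 0x5.

C[1] = 0x4, C[2] = 0x5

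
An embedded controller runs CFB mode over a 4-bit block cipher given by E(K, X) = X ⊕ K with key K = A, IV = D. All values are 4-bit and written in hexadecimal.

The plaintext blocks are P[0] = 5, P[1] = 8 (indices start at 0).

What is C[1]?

C[1] = 0

CFB encryption: C_i = P_i ⊕ E(K, C_{i−1}), with C_{−1} = IV.
C[0]: E(K, D) = 7; 5 ⊕ 7 = 2.
C[1]: E(K, 2) = 8; 8 ⊕ 8 = 0.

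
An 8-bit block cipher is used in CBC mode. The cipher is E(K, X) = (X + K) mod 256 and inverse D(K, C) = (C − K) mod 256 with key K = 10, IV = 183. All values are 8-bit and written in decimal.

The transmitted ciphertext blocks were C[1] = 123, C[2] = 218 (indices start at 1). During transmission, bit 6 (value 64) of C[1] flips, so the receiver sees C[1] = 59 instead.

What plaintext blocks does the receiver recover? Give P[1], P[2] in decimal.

CBC decryption: P_i = D(K, C_i) ⊕ C_{i−1}, with C_{0} = IV.
Only C[1] changed, to 59. In CBC, a change in C_i garbles P_i and flips the same bit in P_{i+1}. Decrypting the received ciphertext:
P[1]: D(K, 59) = 49; 49 ⊕ 183 = 134.
P[2]: D(K, 218) = 208; 208 ⊕ 59 = 235.
Blocks that differ from the original plaintext: P[1], P[2].

P[1] = 134, P[2] = 235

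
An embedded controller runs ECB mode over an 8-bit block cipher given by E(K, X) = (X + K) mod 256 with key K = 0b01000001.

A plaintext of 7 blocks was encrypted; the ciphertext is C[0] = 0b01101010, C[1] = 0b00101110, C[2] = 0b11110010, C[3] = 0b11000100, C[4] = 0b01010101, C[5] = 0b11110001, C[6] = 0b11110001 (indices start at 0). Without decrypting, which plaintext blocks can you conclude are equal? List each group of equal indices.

ECB encrypts each block independently with the same key, so equal ciphertext blocks imply equal plaintext blocks.
C[5] = C[6] = 0b11110001, so P[5] = P[6].

P[5] = P[6]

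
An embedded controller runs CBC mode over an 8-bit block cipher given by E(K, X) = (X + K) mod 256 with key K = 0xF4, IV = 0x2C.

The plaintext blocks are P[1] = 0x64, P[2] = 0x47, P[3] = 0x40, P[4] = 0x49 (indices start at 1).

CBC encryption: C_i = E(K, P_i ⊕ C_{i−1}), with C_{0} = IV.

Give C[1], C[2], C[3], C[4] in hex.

C[1] = 0x3C, C[2] = 0x6F, C[3] = 0x23, C[4] = 0x5E

C[1]: P[1] ⊕ 0x2C = 0x48; E(K, 0x48) = 0x3C.
C[2]: P[2] ⊕ 0x3C = 0x7B; E(K, 0x7B) = 0x6F.
C[3]: P[3] ⊕ 0x6F = 0x2F; E(K, 0x2F) = 0x23.
C[4]: P[4] ⊕ 0x23 = 0x6A; E(K, 0x6A) = 0x5E.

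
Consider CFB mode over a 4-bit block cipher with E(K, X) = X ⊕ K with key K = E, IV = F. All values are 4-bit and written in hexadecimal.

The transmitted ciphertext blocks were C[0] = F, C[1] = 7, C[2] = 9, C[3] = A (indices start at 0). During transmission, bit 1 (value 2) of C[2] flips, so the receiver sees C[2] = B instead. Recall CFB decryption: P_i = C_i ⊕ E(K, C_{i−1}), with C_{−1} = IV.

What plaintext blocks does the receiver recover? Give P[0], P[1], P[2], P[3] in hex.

Only C[2] changed, to B. In CFB, a change in C_i flips the same bit in P_i and garbles P_{i+1}. Decrypting the received ciphertext:
P[0]: E(K, F) = 1; F ⊕ 1 = E.
P[1]: E(K, F) = 1; 7 ⊕ 1 = 6.
P[2]: E(K, 7) = 9; B ⊕ 9 = 2.
P[3]: E(K, B) = 5; A ⊕ 5 = F.
Blocks that differ from the original plaintext: P[2], P[3].

P[0] = E, P[1] = 6, P[2] = 2, P[3] = F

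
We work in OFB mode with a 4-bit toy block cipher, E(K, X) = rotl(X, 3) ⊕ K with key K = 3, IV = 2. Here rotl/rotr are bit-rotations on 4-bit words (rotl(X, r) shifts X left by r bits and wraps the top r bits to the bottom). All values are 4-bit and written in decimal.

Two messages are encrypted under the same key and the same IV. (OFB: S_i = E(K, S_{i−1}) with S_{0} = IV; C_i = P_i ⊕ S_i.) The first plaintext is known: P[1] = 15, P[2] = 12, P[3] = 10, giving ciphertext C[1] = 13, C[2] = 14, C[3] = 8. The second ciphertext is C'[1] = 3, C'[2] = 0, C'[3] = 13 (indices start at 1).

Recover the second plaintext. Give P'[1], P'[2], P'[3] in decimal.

P'[1] = 1, P'[2] = 2, P'[3] = 15

In OFB with a reused IV, both messages share the same keystream S_i, so C_i ⊕ C'_i = P_i ⊕ P'_i and thus P'_i = P_i ⊕ C_i ⊕ C'_i.
P'[1]: 15 ⊕ 13 ⊕ 3 = 1.
P'[2]: 12 ⊕ 14 ⊕ 0 = 2.
P'[3]: 10 ⊕ 8 ⊕ 13 = 15.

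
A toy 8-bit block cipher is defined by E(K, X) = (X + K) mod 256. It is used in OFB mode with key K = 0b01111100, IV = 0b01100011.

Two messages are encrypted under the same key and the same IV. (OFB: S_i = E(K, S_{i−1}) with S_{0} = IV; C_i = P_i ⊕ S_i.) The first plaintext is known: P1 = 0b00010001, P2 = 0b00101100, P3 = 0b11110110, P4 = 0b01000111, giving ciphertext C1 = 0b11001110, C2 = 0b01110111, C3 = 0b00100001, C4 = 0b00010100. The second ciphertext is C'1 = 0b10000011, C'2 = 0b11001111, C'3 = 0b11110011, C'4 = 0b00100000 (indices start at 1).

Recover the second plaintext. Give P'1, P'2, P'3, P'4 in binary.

P'1 = 0b01011100, P'2 = 0b10010100, P'3 = 0b00100100, P'4 = 0b01110011

In OFB with a reused IV, both messages share the same keystream S_i, so C_i ⊕ C'_i = P_i ⊕ P'_i and thus P'_i = P_i ⊕ C_i ⊕ C'_i.
P'1: 0b00010001 ⊕ 0b11001110 ⊕ 0b10000011 = 0b01011100.
P'2: 0b00101100 ⊕ 0b01110111 ⊕ 0b11001111 = 0b10010100.
P'3: 0b11110110 ⊕ 0b00100001 ⊕ 0b11110011 = 0b00100100.
P'4: 0b01000111 ⊕ 0b00010100 ⊕ 0b00100000 = 0b01110011.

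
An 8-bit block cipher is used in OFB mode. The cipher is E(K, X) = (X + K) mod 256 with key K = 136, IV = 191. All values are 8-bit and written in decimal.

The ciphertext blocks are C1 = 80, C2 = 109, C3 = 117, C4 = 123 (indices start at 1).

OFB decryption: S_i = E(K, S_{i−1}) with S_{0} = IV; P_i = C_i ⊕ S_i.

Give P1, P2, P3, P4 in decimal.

P1: S = E(K, 191) = 71; 80 ⊕ 71 = 23.
P2: S = E(K, 71) = 207; 109 ⊕ 207 = 162.
P3: S = E(K, 207) = 87; 117 ⊕ 87 = 34.
P4: S = E(K, 87) = 223; 123 ⊕ 223 = 164.

P1 = 23, P2 = 162, P3 = 34, P4 = 164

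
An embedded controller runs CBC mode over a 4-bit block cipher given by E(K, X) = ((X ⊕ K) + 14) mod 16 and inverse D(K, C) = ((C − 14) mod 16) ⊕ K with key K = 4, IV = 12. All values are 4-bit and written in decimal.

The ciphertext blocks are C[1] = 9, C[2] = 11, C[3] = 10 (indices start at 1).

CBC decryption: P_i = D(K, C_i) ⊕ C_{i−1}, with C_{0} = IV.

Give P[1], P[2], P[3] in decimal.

P[1]: D(K, 9) = 15; 15 ⊕ 12 = 3.
P[2]: D(K, 11) = 9; 9 ⊕ 9 = 0.
P[3]: D(K, 10) = 8; 8 ⊕ 11 = 3.

P[1] = 3, P[2] = 0, P[3] = 3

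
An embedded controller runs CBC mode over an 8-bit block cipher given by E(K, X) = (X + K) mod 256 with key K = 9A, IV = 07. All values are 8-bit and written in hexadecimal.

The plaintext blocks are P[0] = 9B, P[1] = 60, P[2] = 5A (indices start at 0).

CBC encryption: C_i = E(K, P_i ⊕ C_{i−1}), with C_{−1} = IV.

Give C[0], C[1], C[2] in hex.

C[0] = 36, C[1] = F0, C[2] = 44

C[0]: P[0] ⊕ 07 = 9C; E(K, 9C) = 36.
C[1]: P[1] ⊕ 36 = 56; E(K, 56) = F0.
C[2]: P[2] ⊕ F0 = AA; E(K, AA) = 44.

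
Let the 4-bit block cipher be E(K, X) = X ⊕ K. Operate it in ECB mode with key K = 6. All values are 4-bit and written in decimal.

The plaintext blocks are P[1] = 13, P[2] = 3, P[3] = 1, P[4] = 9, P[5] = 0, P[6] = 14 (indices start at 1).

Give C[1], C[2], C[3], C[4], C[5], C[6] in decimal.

C[1] = 11, C[2] = 5, C[3] = 7, C[4] = 15, C[5] = 6, C[6] = 8

ECB encryption: C_i = E(K, P_i).
C[1]: E(K, 13) = 11.
C[2]: E(K, 3) = 5.
C[3]: E(K, 1) = 7.
C[4]: E(K, 9) = 15.
C[5]: E(K, 0) = 6.
C[6]: E(K, 14) = 8.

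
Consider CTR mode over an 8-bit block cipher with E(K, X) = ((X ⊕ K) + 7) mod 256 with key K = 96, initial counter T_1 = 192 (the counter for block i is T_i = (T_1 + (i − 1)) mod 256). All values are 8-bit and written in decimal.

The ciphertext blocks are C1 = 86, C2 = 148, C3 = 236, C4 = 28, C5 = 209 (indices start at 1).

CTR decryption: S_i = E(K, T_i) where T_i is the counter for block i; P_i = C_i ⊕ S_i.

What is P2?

P2 = 60

P2: T = 193, S = E(K, T) = 168; 148 ⊕ 168 = 60.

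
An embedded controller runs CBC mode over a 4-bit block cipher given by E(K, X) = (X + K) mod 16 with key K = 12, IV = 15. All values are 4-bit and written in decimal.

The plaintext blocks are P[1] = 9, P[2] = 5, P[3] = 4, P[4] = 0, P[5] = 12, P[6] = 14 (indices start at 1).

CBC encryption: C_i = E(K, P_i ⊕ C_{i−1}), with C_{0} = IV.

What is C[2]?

C[2] = 3

C[1]: P[1] ⊕ 15 = 6; E(K, 6) = 2.
C[2]: P[2] ⊕ 2 = 7; E(K, 7) = 3.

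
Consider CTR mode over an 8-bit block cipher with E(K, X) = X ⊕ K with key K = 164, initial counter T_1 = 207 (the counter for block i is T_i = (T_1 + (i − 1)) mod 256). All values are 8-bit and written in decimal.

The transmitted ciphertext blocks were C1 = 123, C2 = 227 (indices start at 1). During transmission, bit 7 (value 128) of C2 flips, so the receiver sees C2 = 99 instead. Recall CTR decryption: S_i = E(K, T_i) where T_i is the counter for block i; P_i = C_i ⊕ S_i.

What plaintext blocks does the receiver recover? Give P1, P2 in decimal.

Only C2 changed, to 99. In CTR, a change in C_i flips the same bit in P_i only; the keystream is unaffected. Decrypting the received ciphertext:
P1: T = 207, S = E(K, T) = 107; 123 ⊕ 107 = 16.
P2: T = 208, S = E(K, T) = 116; 99 ⊕ 116 = 23.
Blocks that differ from the original plaintext: P2.

P1 = 16, P2 = 23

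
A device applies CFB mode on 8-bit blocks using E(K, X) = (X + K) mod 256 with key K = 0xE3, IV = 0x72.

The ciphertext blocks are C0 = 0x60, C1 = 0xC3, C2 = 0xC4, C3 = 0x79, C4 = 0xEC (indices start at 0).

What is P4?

CFB decryption: P_i = C_i ⊕ E(K, C_{i−1}), with C_{−1} = IV.
P4: E(K, 0x79) = 0x5C; 0xEC ⊕ 0x5C = 0xB0.

P4 = 0xB0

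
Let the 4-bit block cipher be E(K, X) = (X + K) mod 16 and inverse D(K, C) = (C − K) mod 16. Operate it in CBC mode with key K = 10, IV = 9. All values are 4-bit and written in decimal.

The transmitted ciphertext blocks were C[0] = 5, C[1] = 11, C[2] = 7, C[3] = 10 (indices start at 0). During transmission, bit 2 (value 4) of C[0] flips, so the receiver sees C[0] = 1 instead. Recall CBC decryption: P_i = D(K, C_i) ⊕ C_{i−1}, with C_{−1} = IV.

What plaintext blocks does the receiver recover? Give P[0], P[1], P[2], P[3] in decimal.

P[0] = 14, P[1] = 0, P[2] = 6, P[3] = 7

Only C[0] changed, to 1. In CBC, a change in C_i garbles P_i and flips the same bit in P_{i+1}. Decrypting the received ciphertext:
P[0]: D(K, 1) = 7; 7 ⊕ 9 = 14.
P[1]: D(K, 11) = 1; 1 ⊕ 1 = 0.
P[2]: D(K, 7) = 13; 13 ⊕ 11 = 6.
P[3]: D(K, 10) = 0; 0 ⊕ 7 = 7.
Blocks that differ from the original plaintext: P[0], P[1].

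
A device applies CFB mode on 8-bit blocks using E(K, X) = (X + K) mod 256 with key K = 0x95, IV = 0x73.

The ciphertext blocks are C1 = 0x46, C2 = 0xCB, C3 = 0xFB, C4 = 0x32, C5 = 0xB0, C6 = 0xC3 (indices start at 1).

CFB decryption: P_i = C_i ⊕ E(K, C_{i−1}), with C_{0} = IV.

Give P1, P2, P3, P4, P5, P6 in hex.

P1 = 0x4E, P2 = 0x10, P3 = 0x9B, P4 = 0xA2, P5 = 0x77, P6 = 0x86

P1: E(K, 0x73) = 0x08; 0x46 ⊕ 0x08 = 0x4E.
P2: E(K, 0x46) = 0xDB; 0xCB ⊕ 0xDB = 0x10.
P3: E(K, 0xCB) = 0x60; 0xFB ⊕ 0x60 = 0x9B.
P4: E(K, 0xFB) = 0x90; 0x32 ⊕ 0x90 = 0xA2.
P5: E(K, 0x32) = 0xC7; 0xB0 ⊕ 0xC7 = 0x77.
P6: E(K, 0xB0) = 0x45; 0xC3 ⊕ 0x45 = 0x86.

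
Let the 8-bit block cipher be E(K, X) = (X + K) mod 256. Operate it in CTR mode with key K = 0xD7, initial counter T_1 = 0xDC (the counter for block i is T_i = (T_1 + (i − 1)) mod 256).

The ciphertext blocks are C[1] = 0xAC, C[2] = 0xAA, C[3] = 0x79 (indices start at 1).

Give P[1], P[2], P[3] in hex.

P[1] = 0x1F, P[2] = 0x1E, P[3] = 0xCC

CTR decryption: S_i = E(K, T_i) where T_i is the counter for block i; P_i = C_i ⊕ S_i.
P[1]: T = 0xDC, S = E(K, T) = 0xB3; 0xAC ⊕ 0xB3 = 0x1F.
P[2]: T = 0xDD, S = E(K, T) = 0xB4; 0xAA ⊕ 0xB4 = 0x1E.
P[3]: T = 0xDE, S = E(K, T) = 0xB5; 0x79 ⊕ 0xB5 = 0xCC.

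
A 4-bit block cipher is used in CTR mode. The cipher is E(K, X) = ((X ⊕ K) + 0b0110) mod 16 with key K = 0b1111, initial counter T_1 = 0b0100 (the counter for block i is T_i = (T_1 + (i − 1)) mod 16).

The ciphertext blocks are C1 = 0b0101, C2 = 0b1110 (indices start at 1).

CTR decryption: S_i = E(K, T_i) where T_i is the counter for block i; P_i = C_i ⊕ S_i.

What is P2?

P2: T = 0b0101, S = E(K, T) = 0b0000; 0b1110 ⊕ 0b0000 = 0b1110.

P2 = 0b1110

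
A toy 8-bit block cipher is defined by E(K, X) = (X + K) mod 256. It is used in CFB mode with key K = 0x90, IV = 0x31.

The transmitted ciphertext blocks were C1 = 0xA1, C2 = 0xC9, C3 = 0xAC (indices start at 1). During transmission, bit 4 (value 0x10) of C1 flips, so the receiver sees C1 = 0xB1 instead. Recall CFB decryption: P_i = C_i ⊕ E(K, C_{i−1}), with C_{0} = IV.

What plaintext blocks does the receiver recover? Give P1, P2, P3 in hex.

Only C1 changed, to 0xB1. In CFB, a change in C_i flips the same bit in P_i and garbles P_{i+1}. Decrypting the received ciphertext:
P1: E(K, 0x31) = 0xC1; 0xB1 ⊕ 0xC1 = 0x70.
P2: E(K, 0xB1) = 0x41; 0xC9 ⊕ 0x41 = 0x88.
P3: E(K, 0xC9) = 0x59; 0xAC ⊕ 0x59 = 0xF5.
Blocks that differ from the original plaintext: P1, P2.

P1 = 0x70, P2 = 0x88, P3 = 0xF5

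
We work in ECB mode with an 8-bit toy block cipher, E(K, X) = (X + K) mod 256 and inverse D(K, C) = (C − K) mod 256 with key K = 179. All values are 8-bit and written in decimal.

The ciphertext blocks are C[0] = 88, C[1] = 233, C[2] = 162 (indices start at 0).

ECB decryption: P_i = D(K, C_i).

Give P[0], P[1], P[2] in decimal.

P[0] = 165, P[1] = 54, P[2] = 239

P[0]: D(K, 88) = 165.
P[1]: D(K, 233) = 54.
P[2]: D(K, 162) = 239.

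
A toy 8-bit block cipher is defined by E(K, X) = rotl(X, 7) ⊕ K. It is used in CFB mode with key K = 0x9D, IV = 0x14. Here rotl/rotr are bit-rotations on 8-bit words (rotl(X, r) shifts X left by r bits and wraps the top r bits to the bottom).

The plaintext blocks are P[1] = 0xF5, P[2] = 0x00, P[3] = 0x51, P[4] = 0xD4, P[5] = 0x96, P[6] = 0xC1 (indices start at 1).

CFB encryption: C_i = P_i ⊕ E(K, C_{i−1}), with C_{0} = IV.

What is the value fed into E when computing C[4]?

0x9A

C[1]: E(K, 0x14) = 0x97; 0xF5 ⊕ 0x97 = 0x62.
C[2]: E(K, 0x62) = 0xAC; 0x00 ⊕ 0xAC = 0xAC.
C[3]: E(K, 0xAC) = 0xCB; 0x51 ⊕ 0xCB = 0x9A.
C[4]: E(K, 0x9A) = 0xD0; 0xD4 ⊕ 0xD0 = 0x04.
So the input to E for block [4] is 0x9A.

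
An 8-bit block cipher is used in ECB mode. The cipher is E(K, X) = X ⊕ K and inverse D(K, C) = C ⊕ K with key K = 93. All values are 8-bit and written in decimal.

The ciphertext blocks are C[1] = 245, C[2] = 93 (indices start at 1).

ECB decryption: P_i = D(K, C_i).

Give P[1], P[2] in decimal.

P[1] = 168, P[2] = 0

P[1]: D(K, 245) = 168.
P[2]: D(K, 93) = 0.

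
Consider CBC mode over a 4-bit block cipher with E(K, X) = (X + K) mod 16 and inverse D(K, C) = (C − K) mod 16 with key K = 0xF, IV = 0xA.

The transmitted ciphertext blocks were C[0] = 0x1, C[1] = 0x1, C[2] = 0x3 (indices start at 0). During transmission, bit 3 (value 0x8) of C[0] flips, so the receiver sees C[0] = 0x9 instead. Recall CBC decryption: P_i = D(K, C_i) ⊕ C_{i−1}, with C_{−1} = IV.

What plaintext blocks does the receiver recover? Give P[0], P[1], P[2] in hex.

Only C[0] changed, to 0x9. In CBC, a change in C_i garbles P_i and flips the same bit in P_{i+1}. Decrypting the received ciphertext:
P[0]: D(K, 0x9) = 0xA; 0xA ⊕ 0xA = 0x0.
P[1]: D(K, 0x1) = 0x2; 0x2 ⊕ 0x9 = 0xB.
P[2]: D(K, 0x3) = 0x4; 0x4 ⊕ 0x1 = 0x5.
Blocks that differ from the original plaintext: P[0], P[1].

P[0] = 0x0, P[1] = 0xB, P[2] = 0x5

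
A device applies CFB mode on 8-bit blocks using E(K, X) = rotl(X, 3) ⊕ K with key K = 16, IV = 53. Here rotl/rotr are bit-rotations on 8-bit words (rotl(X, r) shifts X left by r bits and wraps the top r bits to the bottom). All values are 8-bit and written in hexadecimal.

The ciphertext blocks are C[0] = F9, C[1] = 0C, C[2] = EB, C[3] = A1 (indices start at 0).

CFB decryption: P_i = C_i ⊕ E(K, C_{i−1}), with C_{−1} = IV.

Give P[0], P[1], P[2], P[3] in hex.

P[0] = 75, P[1] = D5, P[2] = 9D, P[3] = E8

P[0]: E(K, 53) = 8C; F9 ⊕ 8C = 75.
P[1]: E(K, F9) = D9; 0C ⊕ D9 = D5.
P[2]: E(K, 0C) = 76; EB ⊕ 76 = 9D.
P[3]: E(K, EB) = 49; A1 ⊕ 49 = E8.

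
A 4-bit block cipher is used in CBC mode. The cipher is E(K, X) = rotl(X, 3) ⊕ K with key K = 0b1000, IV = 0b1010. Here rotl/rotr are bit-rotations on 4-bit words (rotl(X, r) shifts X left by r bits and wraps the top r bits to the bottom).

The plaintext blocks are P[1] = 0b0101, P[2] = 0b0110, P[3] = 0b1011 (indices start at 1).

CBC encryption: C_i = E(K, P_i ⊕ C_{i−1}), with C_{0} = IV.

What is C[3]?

C[3] = 0b0101

C[1]: P[1] ⊕ 0b1010 = 0b1111; E(K, 0b1111) = 0b0111.
C[2]: P[2] ⊕ 0b0111 = 0b0001; E(K, 0b0001) = 0b0000.
C[3]: P[3] ⊕ 0b0000 = 0b1011; E(K, 0b1011) = 0b0101.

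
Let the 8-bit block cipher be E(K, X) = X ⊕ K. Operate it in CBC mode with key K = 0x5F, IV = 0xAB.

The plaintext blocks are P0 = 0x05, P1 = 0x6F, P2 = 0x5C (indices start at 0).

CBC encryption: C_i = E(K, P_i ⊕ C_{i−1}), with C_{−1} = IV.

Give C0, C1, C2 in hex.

C0 = 0xF1, C1 = 0xC1, C2 = 0xC2

C0: P0 ⊕ 0xAB = 0xAE; E(K, 0xAE) = 0xF1.
C1: P1 ⊕ 0xF1 = 0x9E; E(K, 0x9E) = 0xC1.
C2: P2 ⊕ 0xC1 = 0x9D; E(K, 0x9D) = 0xC2.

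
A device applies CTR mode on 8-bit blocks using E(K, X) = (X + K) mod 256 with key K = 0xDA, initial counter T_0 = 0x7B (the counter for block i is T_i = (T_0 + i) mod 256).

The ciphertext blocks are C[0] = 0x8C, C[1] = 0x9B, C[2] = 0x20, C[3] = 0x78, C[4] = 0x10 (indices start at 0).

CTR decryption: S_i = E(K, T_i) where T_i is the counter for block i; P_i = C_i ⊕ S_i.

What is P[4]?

P[4]: T = 0x7F, S = E(K, T) = 0x59; 0x10 ⊕ 0x59 = 0x49.

P[4] = 0x49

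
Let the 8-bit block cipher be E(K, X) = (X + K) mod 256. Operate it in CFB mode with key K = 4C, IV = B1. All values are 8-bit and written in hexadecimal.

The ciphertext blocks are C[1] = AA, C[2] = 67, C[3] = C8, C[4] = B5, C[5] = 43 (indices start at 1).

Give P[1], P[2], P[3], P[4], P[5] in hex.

P[1] = 57, P[2] = 91, P[3] = 7B, P[4] = A1, P[5] = 42

CFB decryption: P_i = C_i ⊕ E(K, C_{i−1}), with C_{0} = IV.
P[1]: E(K, B1) = FD; AA ⊕ FD = 57.
P[2]: E(K, AA) = F6; 67 ⊕ F6 = 91.
P[3]: E(K, 67) = B3; C8 ⊕ B3 = 7B.
P[4]: E(K, C8) = 14; B5 ⊕ 14 = A1.
P[5]: E(K, B5) = 01; 43 ⊕ 01 = 42.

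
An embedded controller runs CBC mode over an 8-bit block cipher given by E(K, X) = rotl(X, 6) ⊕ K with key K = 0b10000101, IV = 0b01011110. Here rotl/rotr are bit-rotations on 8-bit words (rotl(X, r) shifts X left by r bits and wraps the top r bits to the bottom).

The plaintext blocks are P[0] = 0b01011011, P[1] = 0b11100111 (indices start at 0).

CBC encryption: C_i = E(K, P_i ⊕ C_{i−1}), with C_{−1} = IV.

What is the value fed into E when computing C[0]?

0b00000101

C[0]: P[0] ⊕ 0b01011110 = 0b00000101; E(K, 0b00000101) = 0b11000100.
So the input to E for block [0] is 0b00000101.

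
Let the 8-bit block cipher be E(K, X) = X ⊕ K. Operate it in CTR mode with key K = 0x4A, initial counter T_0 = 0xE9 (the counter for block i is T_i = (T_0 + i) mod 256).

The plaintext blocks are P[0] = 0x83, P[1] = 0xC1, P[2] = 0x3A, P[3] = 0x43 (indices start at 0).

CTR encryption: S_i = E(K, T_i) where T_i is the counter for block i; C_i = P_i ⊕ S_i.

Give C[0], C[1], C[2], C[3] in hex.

C[0] = 0x20, C[1] = 0x61, C[2] = 0x9B, C[3] = 0xE5

C[0]: T = 0xE9, S = E(K, T) = 0xA3; 0x83 ⊕ 0xA3 = 0x20.
C[1]: T = 0xEA, S = E(K, T) = 0xA0; 0xC1 ⊕ 0xA0 = 0x61.
C[2]: T = 0xEB, S = E(K, T) = 0xA1; 0x3A ⊕ 0xA1 = 0x9B.
C[3]: T = 0xEC, S = E(K, T) = 0xA6; 0x43 ⊕ 0xA6 = 0xE5.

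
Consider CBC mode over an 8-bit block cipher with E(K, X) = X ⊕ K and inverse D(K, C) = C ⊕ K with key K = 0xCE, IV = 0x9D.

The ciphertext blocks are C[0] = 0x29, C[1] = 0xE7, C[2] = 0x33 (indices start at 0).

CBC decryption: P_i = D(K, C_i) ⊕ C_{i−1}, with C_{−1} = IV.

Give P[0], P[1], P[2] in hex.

P[0] = 0x7A, P[1] = 0x00, P[2] = 0x1A

P[0]: D(K, 0x29) = 0xE7; 0xE7 ⊕ 0x9D = 0x7A.
P[1]: D(K, 0xE7) = 0x29; 0x29 ⊕ 0x29 = 0x00.
P[2]: D(K, 0x33) = 0xFD; 0xFD ⊕ 0xE7 = 0x1A.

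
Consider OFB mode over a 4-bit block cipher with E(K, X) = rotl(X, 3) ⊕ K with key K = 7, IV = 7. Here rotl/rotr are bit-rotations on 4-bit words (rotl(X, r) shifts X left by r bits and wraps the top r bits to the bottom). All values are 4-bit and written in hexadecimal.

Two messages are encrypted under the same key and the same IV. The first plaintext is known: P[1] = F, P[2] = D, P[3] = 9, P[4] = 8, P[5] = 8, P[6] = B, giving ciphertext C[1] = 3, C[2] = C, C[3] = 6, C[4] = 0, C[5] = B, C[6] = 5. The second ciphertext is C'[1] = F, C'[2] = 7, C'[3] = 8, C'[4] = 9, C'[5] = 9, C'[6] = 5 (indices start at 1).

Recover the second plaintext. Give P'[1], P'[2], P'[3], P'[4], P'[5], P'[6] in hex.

P'[1] = 3, P'[2] = 6, P'[3] = 7, P'[4] = 1, P'[5] = A, P'[6] = B

In OFB with a reused IV, both messages share the same keystream S_i, so C_i ⊕ C'_i = P_i ⊕ P'_i and thus P'_i = P_i ⊕ C_i ⊕ C'_i.
P'[1]: F ⊕ 3 ⊕ F = 3.
P'[2]: D ⊕ C ⊕ 7 = 6.
P'[3]: 9 ⊕ 6 ⊕ 8 = 7.
P'[4]: 8 ⊕ 0 ⊕ 9 = 1.
P'[5]: 8 ⊕ B ⊕ 9 = A.
P'[6]: B ⊕ 5 ⊕ 5 = B.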